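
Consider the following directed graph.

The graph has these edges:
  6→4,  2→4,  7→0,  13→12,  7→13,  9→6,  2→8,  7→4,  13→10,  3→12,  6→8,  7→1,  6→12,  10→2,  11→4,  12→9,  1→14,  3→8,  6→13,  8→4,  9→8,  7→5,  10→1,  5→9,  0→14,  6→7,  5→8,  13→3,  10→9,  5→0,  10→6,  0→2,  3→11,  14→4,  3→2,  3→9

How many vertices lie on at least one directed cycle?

8

A vertex is on a directed cycle iff it belongs to a strongly connected component of size ≥ 2 (or has a self-loop).
The vertices on cycles are {3, 5, 6, 7, 9, 10, 12, 13} — 8 in total.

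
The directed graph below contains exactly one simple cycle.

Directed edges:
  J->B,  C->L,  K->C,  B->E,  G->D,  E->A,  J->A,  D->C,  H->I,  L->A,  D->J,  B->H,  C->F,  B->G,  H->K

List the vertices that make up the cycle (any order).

DFS with gray/black marking from B:
B gray
  G gray
    D gray
      C gray
        F gray
        F black
        L gray
          A gray
          A black
        L black
      C black
      J gray
        J→A: A black — skip
        J→B: B is gray → back edge
Back edge closes the cycle B → G → D → J → B; its vertices are {B, D, G, J}.

B, D, G, J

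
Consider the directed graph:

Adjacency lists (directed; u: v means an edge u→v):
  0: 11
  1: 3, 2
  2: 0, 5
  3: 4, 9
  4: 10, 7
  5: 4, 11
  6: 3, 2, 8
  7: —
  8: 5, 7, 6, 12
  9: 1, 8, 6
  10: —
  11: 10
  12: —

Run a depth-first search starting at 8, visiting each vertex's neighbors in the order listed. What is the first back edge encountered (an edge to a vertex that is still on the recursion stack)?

DFS from 8 (visiting each vertex's neighbors in the order listed); mark gray on enter, black on exit:
8 gray
  5 gray
    4 gray
      10 gray
      10 black
      7 gray
      7 black
    4 black
    11 gray
      11→10: 10 black — skip
    11 black
  5 black
  8→7: 7 black — skip
  6 gray
    3 gray
      3→4: 4 black — skip
      9 gray
        1 gray
          1→3: 3 is gray → back edge
First back edge: 1 → 3.

1→3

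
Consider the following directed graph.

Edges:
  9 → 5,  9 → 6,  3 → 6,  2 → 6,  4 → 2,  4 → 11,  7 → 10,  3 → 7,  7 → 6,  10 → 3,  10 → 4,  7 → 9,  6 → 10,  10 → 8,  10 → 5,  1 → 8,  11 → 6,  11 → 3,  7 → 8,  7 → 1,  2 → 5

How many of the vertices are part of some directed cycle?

A vertex is on a directed cycle iff it belongs to a strongly connected component of size ≥ 2 (or has a self-loop).
The vertices on cycles are {2, 3, 4, 6, 7, 9, 10, 11} — 8 in total.

8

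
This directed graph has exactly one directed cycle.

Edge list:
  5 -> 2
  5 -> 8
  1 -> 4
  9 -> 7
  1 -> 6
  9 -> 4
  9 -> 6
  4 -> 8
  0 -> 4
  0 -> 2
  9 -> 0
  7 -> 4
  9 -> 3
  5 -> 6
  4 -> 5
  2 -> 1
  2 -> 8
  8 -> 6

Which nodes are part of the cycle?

1, 2, 4, 5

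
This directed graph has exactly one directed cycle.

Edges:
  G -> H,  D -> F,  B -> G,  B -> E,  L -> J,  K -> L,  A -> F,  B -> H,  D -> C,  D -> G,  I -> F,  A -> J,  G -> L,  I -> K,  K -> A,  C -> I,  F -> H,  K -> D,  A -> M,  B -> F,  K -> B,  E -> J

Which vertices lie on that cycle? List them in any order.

C, D, I, K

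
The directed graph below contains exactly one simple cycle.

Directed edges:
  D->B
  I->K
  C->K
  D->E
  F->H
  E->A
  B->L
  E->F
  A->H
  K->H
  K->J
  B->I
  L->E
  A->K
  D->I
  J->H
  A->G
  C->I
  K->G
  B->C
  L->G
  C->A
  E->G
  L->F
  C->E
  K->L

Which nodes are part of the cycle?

A, E, K, L

DFS with gray/black marking from E:
E gray
  A gray
    H gray
    H black
    K gray
      K→H: H black — skip
      J gray
        J→H: H black — skip
      J black
      L gray
        F gray
          F→H: H black — skip
        F black
        L→E: E is gray → back edge
Back edge closes the cycle E → A → K → L → E; its vertices are {A, E, K, L}.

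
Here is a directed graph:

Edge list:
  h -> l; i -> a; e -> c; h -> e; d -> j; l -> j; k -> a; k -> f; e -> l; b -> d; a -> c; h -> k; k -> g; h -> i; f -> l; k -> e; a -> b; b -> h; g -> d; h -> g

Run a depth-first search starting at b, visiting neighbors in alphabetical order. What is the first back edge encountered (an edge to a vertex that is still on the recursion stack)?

a→b

DFS from b (visiting neighbors in alphabetical order); mark gray on enter, black on exit:
b gray
  d gray
    j gray
    j black
  d black
  h gray
    e gray
      c gray
      c black
      l gray
        l→j: j black — skip
      l black
    e black
    g gray
      g→d: d black — skip
    g black
    i gray
      a gray
        a→b: b is gray → back edge
First back edge: a → b.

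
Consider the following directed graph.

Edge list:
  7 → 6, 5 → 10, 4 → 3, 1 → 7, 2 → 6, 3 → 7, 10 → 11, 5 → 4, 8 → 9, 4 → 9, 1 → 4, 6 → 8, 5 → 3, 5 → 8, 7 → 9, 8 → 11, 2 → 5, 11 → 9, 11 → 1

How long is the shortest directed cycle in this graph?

5

For each vertex v, BFS finds the shortest path from v back to v.
The shortest such closed walk is 6 → 8 → 11 → 1 → 7 → 6, length 5.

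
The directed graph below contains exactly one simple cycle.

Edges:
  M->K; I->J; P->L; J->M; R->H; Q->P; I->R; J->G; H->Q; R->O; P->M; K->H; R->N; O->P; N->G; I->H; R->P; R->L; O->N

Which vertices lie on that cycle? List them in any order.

H, K, M, P, Q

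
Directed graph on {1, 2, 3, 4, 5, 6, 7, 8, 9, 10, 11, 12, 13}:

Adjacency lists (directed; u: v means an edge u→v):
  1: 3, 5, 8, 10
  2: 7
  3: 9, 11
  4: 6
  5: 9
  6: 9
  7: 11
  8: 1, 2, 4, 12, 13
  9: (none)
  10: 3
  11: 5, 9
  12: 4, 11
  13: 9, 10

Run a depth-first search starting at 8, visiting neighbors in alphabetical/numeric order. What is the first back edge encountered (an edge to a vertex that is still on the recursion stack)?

1->8

DFS from 8 (visiting neighbors in alphabetical/numeric order); mark gray on enter, black on exit:
8 gray
  1 gray
    3 gray
      9 gray
      9 black
      11 gray
        5 gray
          5→9: 9 black — skip
        5 black
        11→9: 9 black — skip
      11 black
    3 black
    1→5: 5 black — skip
    1→8: 8 is gray → back edge
First back edge: 1 → 8.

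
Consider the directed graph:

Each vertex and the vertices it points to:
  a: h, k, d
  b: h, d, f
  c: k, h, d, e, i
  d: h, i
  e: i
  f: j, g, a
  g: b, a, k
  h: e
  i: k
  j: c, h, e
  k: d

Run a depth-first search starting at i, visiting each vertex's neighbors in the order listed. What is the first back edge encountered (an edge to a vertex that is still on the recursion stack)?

DFS from i (visiting each vertex's neighbors in the order listed); mark gray on enter, black on exit:
i gray
  k gray
    d gray
      h gray
        e gray
          e→i: i is gray → back edge
First back edge: e → i.

e→i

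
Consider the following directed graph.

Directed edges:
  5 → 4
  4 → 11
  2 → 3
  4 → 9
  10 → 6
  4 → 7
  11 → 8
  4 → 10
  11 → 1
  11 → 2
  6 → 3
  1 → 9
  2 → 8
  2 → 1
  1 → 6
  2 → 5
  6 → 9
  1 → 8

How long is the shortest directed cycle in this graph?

For each vertex v, BFS finds the shortest path from v back to v.
The shortest such closed walk is 4 → 11 → 2 → 5 → 4, length 4.

4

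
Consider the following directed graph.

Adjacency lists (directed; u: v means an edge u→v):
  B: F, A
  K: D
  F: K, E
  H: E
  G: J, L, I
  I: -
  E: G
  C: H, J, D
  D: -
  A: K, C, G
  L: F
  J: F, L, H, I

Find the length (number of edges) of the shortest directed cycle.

For each vertex v, BFS finds the shortest path from v back to v.
The shortest such closed walk is F → E → G → J → F, length 4.

4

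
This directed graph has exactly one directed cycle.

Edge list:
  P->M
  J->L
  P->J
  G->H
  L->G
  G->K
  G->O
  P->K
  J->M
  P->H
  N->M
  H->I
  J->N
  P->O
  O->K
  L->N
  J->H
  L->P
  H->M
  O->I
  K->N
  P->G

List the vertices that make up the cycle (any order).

DFS with gray/black marking from P:
P gray
  J gray
    M gray
    M black
    L gray
      N gray
        N→M: M black — skip
      N black
      L→P: P is gray → back edge
Back edge closes the cycle P → J → L → P; its vertices are {J, L, P}.

J, L, P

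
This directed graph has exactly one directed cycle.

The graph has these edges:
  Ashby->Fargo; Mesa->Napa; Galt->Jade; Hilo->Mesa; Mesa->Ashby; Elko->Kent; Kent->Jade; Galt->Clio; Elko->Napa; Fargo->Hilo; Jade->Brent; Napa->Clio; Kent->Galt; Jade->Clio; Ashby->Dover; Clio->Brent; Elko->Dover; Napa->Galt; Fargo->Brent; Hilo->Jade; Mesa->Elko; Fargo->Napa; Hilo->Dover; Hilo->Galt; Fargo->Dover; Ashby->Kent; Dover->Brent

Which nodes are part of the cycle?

DFS with gray/black marking from Mesa:
Mesa gray
  Ashby gray
    Kent gray
      Jade gray
        Clio gray
          Brent gray
          Brent black
        Clio black
        Jade→Brent: Brent black — skip
      Jade black
      Galt gray
        Galt→Clio: Clio black — skip
        Galt→Jade: Jade black — skip
      Galt black
    Kent black
    Dover gray
      Dover→Brent: Brent black — skip
    Dover black
    Fargo gray
      Hilo gray
        Hilo→Galt: Galt black — skip
        Hilo→Jade: Jade black — skip
        Hilo→Dover: Dover black — skip
        Hilo→Mesa: Mesa is gray → back edge
Back edge closes the cycle Mesa → Ashby → Fargo → Hilo → Mesa; its vertices are {Hilo, Mesa, Ashby, Fargo}.

Hilo, Mesa, Ashby, Fargo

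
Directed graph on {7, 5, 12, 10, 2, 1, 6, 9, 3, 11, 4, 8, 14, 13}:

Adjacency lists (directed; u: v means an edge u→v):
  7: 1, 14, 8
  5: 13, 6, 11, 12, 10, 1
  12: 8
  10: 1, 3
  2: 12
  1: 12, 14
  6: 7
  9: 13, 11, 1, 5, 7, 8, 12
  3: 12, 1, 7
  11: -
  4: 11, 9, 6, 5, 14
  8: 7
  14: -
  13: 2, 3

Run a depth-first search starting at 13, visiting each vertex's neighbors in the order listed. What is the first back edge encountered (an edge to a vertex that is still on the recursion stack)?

1->12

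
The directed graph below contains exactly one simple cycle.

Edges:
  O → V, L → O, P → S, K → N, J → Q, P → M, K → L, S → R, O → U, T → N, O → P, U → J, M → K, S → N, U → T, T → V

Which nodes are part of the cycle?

K, L, M, O, P

DFS with gray/black marking from O:
O gray
  V gray
  V black
  U gray
    T gray
      N gray
      N black
      T→V: V black — skip
    T black
    J gray
      Q gray
      Q black
    J black
  U black
  P gray
    M gray
      K gray
        L gray
          L→O: O is gray → back edge
Back edge closes the cycle O → P → M → K → L → O; its vertices are {K, L, M, O, P}.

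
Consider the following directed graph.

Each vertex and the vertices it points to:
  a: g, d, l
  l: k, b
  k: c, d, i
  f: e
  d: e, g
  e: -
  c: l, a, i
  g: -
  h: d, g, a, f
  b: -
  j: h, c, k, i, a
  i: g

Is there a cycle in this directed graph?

Yes

DFS with white/gray/black marking, starting from h:
h gray
  d gray
    e gray
    e black
    g gray
    g black
  d black
  h→g: g black — skip
  a gray
    a→g: g black — skip
    a→d: d black — skip
    l gray
      k gray
        c gray
          c→l: l is gray → back edge
Back edge found, so a cycle exists: l → k → c → l.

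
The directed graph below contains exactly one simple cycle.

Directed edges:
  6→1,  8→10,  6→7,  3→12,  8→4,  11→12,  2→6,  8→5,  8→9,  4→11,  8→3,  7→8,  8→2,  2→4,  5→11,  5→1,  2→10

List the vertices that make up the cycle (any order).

2, 6, 7, 8

DFS with gray/black marking from 7:
7 gray
  8 gray
    10 gray
    10 black
    2 gray
      4 gray
        11 gray
          12 gray
          12 black
        11 black
      4 black
      2→10: 10 black — skip
      6 gray
        6→7: 7 is gray → back edge
Back edge closes the cycle 7 → 8 → 2 → 6 → 7; its vertices are {2, 6, 7, 8}.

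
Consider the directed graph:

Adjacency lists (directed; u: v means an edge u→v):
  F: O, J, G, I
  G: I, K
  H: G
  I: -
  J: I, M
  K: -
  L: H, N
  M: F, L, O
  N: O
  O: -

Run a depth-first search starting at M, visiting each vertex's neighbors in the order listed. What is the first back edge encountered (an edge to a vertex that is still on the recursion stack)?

J→M

DFS from M (visiting each vertex's neighbors in the order listed); mark gray on enter, black on exit:
M gray
  F gray
    O gray
    O black
    J gray
      I gray
      I black
      J→M: M is gray → back edge
First back edge: J → M.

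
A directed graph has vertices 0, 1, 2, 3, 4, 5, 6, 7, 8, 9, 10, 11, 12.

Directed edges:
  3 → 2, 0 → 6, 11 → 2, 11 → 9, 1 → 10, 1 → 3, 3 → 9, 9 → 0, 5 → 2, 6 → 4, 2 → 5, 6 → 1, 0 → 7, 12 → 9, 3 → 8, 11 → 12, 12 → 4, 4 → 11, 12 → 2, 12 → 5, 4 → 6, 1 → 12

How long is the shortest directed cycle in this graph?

For each vertex v, BFS finds the shortest path from v back to v.
The shortest such closed walk is 4 → 6 → 4, length 2.

2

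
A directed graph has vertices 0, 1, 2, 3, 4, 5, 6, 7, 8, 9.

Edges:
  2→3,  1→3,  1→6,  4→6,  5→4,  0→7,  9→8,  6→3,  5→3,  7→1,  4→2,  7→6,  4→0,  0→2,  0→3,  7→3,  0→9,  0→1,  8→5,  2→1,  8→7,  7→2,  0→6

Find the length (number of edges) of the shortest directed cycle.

For each vertex v, BFS finds the shortest path from v back to v.
The shortest such closed walk is 9 → 8 → 5 → 4 → 0 → 9, length 5.

5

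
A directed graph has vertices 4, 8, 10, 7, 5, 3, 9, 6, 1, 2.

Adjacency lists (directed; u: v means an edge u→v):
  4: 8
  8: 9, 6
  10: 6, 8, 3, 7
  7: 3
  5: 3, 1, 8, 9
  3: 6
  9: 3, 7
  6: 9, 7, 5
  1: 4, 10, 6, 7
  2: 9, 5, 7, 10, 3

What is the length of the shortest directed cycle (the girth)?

For each vertex v, BFS finds the shortest path from v back to v.
The shortest such closed walk is 5 → 3 → 6 → 5, length 3.

3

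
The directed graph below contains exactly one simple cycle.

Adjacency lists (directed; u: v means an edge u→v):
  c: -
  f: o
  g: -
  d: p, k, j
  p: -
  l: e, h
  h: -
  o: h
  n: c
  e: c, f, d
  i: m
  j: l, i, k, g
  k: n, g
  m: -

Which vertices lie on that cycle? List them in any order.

d, e, j, l

DFS with gray/black marking from j:
j gray
  l gray
    e gray
      c gray
      c black
      f gray
        o gray
          h gray
          h black
        o black
      f black
      d gray
        p gray
        p black
        k gray
          n gray
            n→c: c black — skip
          n black
          g gray
          g black
        k black
        d→j: j is gray → back edge
Back edge closes the cycle j → l → e → d → j; its vertices are {d, e, j, l}.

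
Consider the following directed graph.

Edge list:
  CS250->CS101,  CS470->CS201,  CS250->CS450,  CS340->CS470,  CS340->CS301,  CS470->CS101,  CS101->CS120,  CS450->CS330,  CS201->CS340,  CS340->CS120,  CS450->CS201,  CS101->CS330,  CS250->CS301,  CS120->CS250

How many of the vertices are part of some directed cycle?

A vertex is on a directed cycle iff it belongs to a strongly connected component of size ≥ 2 (or has a self-loop).
The vertices on cycles are {CS101, CS120, CS201, CS250, CS340, CS450, CS470} — 7 in total.

7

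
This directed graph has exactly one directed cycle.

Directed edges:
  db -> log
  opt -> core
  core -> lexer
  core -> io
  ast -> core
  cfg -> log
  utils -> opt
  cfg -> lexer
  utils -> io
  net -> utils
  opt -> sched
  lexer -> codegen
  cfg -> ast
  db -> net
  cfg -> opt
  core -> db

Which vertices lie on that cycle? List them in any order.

db, net, opt, core, utils

DFS with gray/black marking from opt:
opt gray
  core gray
    io gray
    io black
    lexer gray
      codegen gray
      codegen black
    lexer black
    db gray
      net gray
        utils gray
          utils→opt: opt is gray → back edge
Back edge closes the cycle opt → core → db → net → utils → opt; its vertices are {db, net, opt, core, utils}.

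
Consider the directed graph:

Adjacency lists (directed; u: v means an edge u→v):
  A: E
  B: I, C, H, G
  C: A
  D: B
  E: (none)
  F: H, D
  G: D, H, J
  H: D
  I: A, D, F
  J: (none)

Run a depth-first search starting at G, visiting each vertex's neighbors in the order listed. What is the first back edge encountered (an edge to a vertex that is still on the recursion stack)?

DFS from G (visiting each vertex's neighbors in the order listed); mark gray on enter, black on exit:
G gray
  D gray
    B gray
      I gray
        A gray
          E gray
          E black
        A black
        I→D: D is gray → back edge
First back edge: I → D.

I→D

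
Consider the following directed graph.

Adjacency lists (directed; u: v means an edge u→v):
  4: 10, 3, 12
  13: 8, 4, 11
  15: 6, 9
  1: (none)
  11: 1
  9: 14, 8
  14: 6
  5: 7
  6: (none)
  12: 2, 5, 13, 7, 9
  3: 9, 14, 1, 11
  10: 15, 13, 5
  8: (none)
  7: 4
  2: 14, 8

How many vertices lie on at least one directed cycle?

6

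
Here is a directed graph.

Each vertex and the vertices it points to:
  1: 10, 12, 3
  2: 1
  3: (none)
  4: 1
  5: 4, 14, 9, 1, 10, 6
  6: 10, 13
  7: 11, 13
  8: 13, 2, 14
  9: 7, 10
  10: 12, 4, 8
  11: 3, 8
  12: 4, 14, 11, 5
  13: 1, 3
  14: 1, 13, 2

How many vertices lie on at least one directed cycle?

A vertex is on a directed cycle iff it belongs to a strongly connected component of size ≥ 2 (or has a self-loop).
The vertices on cycles are {1, 2, 4, 5, 6, 7, 8, 9, 10, 11, 12, 13, 14} — 13 in total.

13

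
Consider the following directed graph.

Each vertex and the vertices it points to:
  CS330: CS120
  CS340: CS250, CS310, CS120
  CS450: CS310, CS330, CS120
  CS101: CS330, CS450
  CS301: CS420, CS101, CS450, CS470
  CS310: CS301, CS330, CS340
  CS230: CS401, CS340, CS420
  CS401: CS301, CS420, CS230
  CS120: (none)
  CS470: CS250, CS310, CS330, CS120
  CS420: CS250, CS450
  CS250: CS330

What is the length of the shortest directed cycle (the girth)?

For each vertex v, BFS finds the shortest path from v back to v.
The shortest such closed walk is CS401 → CS230 → CS401, length 2.

2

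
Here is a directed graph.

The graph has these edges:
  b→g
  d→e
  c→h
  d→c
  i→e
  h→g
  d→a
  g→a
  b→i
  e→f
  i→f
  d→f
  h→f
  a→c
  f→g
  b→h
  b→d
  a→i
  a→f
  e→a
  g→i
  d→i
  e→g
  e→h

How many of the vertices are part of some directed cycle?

7

A vertex is on a directed cycle iff it belongs to a strongly connected component of size ≥ 2 (or has a self-loop).
The vertices on cycles are {a, c, e, f, g, h, i} — 7 in total.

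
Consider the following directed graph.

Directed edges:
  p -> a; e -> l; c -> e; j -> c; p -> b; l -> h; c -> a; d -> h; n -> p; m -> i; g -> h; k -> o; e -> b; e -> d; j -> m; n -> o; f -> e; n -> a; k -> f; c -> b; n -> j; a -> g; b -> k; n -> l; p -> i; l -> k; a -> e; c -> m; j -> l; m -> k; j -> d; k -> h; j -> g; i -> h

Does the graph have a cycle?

Yes

DFS with white/gray/black marking, starting from g:
g gray
  h gray
  h black
g black
a gray
  a→g: g black — skip
  e gray
    b gray
      k gray
        k→h: h black — skip
        f gray
          f→e: e is gray → back edge
Back edge found, so a cycle exists: e → b → k → f → e.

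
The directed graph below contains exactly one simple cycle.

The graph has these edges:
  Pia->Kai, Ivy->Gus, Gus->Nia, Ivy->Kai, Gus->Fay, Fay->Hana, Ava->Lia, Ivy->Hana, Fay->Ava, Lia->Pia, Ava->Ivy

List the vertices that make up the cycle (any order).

DFS with gray/black marking from Gus:
Gus gray
  Nia gray
  Nia black
  Fay gray
    Ava gray
      Lia gray
        Pia gray
          Kai gray
          Kai black
        Pia black
      Lia black
      Ivy gray
        Ivy→Kai: Kai black — skip
        Ivy→Gus: Gus is gray → back edge
Back edge closes the cycle Gus → Fay → Ava → Ivy → Gus; its vertices are {Ava, Fay, Gus, Ivy}.

Ava, Fay, Gus, Ivy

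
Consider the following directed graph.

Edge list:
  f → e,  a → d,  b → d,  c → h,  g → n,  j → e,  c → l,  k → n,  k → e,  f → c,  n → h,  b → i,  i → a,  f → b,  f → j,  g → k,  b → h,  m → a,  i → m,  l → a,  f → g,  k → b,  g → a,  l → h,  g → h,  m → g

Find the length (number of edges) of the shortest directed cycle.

5

For each vertex v, BFS finds the shortest path from v back to v.
The shortest such closed walk is g → k → b → i → m → g, length 5.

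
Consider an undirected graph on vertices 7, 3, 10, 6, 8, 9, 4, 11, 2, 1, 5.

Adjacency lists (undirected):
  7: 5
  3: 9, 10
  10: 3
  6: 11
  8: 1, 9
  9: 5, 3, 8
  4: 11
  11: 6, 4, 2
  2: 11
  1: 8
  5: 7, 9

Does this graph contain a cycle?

No

DFS, tracking each vertex's parent; an edge to a visited non-parent vertex closes a cycle.
Start from 1:
visit 1 (parent –)
  visit 8 (parent 1)
    8–1: parent, skip
    visit 9 (parent 8)
      visit 5 (parent 9)
        visit 7 (parent 5)
          7–5: parent, skip
        5–9: parent, skip
      visit 3 (parent 9)
        3–9: parent, skip
        visit 10 (parent 3)
          10–3: parent, skip
      9–8: parent, skip
visit 6 (parent –)
  visit 11 (parent 6)
    11–6: parent, skip
    visit 4 (parent 11)
      4–11: parent, skip
    visit 2 (parent 11)
      2–11: parent, skip
No non-parent visited neighbor found — the graph is a forest.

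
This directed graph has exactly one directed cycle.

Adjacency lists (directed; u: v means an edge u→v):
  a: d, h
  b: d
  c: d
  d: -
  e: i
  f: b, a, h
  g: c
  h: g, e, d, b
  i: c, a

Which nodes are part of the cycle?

DFS with gray/black marking from h:
h gray
  g gray
    c gray
      d gray
      d black
    c black
  g black
  e gray
    i gray
      i→c: c black — skip
      a gray
        a→d: d black — skip
        a→h: h is gray → back edge
Back edge closes the cycle h → e → i → a → h; its vertices are {a, e, h, i}.

a, e, h, i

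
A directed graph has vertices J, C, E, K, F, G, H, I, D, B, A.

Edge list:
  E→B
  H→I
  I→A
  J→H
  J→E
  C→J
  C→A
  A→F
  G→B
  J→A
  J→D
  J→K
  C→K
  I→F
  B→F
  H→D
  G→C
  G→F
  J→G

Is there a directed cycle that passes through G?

G is on a cycle iff G can reach itself via ≥1 edge.
G → C → J → G — yes.

Yes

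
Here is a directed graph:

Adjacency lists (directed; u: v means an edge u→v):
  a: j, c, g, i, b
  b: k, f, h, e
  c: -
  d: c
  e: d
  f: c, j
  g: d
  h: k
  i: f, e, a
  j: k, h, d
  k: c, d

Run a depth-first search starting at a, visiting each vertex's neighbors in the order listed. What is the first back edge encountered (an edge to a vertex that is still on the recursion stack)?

DFS from a (visiting each vertex's neighbors in the order listed); mark gray on enter, black on exit:
a gray
  j gray
    k gray
      c gray
      c black
      d gray
        d→c: c black — skip
      d black
    k black
    h gray
      h→k: k black — skip
    h black
    j→d: d black — skip
  j black
  a→c: c black — skip
  g gray
    g→d: d black — skip
  g black
  i gray
    f gray
      f→c: c black — skip
      f→j: j black — skip
    f black
    e gray
      e→d: d black — skip
    e black
    i→a: a is gray → back edge
First back edge: i → a.

i->a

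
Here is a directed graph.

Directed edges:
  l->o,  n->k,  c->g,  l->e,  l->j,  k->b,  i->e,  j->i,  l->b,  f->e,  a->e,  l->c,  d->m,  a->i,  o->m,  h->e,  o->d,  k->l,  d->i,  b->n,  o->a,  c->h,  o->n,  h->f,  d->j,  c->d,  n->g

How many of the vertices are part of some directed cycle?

A vertex is on a directed cycle iff it belongs to a strongly connected component of size ≥ 2 (or has a self-loop).
The vertices on cycles are {b, k, l, n, o} — 5 in total.

5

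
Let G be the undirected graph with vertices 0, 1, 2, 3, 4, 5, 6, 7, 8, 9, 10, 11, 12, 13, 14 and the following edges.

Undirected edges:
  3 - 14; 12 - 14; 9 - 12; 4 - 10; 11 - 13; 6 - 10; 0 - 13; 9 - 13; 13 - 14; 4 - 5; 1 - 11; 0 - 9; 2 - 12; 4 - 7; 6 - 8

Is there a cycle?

Yes

DFS, tracking each vertex's parent; an edge to a visited non-parent vertex closes a cycle.
Start from 0:
visit 0 (parent –)
  visit 9 (parent 0)
    9–0: parent, skip
    visit 12 (parent 9)
      12–9: parent, skip
      visit 2 (parent 12)
        2–12: parent, skip
      visit 14 (parent 12)
        visit 13 (parent 14)
          13–14: parent, skip
          visit 11 (parent 13)
            visit 1 (parent 11)
              1–11: parent, skip
            11–13: parent, skip
          13–0: 0 visited and ≠ parent → cycle
Cycle: 0 – 9 – 12 – 14 – 13 – 0.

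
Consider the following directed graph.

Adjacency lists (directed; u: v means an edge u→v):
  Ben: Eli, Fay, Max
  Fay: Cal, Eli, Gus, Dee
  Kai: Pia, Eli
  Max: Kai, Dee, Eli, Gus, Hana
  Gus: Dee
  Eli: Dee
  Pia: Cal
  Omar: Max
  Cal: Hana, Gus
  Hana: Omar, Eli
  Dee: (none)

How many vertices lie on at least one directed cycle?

A vertex is on a directed cycle iff it belongs to a strongly connected component of size ≥ 2 (or has a self-loop).
The vertices on cycles are {Cal, Kai, Max, Pia, Hana, Omar} — 6 in total.

6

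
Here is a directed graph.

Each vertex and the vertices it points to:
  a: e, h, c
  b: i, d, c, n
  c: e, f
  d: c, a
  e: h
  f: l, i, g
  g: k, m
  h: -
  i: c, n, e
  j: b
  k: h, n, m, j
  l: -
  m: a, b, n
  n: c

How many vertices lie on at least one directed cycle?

11

A vertex is on a directed cycle iff it belongs to a strongly connected component of size ≥ 2 (or has a self-loop).
The vertices on cycles are {a, b, c, d, f, g, i, j, k, m, n} — 11 in total.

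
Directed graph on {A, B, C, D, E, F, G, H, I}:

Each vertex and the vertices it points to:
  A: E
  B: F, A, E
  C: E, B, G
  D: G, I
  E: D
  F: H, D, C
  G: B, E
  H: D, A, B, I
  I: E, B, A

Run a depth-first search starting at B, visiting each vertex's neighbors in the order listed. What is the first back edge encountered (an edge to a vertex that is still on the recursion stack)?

G->B

DFS from B (visiting each vertex's neighbors in the order listed); mark gray on enter, black on exit:
B gray
  F gray
    H gray
      D gray
        G gray
          G→B: B is gray → back edge
First back edge: G → B.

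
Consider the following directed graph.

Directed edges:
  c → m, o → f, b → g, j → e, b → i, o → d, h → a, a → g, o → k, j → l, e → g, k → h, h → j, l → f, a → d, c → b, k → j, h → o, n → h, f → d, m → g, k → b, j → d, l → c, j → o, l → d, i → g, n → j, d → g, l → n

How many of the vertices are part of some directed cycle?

A vertex is on a directed cycle iff it belongs to a strongly connected component of size ≥ 2 (or has a self-loop).
The vertices on cycles are {h, j, k, l, n, o} — 6 in total.

6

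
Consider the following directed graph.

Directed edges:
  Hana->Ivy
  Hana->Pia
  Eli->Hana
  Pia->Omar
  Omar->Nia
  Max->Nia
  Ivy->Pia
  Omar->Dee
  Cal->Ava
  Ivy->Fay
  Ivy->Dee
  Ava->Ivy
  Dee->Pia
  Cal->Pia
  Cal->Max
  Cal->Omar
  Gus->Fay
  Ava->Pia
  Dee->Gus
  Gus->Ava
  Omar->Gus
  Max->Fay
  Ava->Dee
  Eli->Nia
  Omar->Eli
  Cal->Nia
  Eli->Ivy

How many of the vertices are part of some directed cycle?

8

A vertex is on a directed cycle iff it belongs to a strongly connected component of size ≥ 2 (or has a self-loop).
The vertices on cycles are {Ava, Dee, Eli, Gus, Ivy, Pia, Hana, Omar} — 8 in total.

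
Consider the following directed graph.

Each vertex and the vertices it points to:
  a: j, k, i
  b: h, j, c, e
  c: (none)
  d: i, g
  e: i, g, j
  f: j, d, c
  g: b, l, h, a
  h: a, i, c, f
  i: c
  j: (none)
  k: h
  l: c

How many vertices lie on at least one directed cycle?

A vertex is on a directed cycle iff it belongs to a strongly connected component of size ≥ 2 (or has a self-loop).
The vertices on cycles are {a, b, d, e, f, g, h, k} — 8 in total.

8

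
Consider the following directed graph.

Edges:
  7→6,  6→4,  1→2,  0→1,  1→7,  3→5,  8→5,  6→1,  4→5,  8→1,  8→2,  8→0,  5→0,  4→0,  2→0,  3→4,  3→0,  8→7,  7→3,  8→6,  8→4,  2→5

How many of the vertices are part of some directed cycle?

A vertex is on a directed cycle iff it belongs to a strongly connected component of size ≥ 2 (or has a self-loop).
The vertices on cycles are {0, 1, 2, 3, 4, 5, 6, 7} — 8 in total.

8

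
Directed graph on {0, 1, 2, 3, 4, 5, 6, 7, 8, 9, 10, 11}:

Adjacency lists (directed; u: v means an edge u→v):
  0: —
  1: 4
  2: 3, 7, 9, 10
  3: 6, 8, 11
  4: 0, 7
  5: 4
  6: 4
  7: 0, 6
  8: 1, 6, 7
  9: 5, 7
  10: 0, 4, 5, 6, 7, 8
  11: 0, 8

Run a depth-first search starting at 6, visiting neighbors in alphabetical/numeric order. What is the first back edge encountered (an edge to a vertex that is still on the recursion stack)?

DFS from 6 (visiting neighbors in alphabetical/numeric order); mark gray on enter, black on exit:
6 gray
  4 gray
    0 gray
    0 black
    7 gray
      7→0: 0 black — skip
      7→6: 6 is gray → back edge
First back edge: 7 → 6.

7→6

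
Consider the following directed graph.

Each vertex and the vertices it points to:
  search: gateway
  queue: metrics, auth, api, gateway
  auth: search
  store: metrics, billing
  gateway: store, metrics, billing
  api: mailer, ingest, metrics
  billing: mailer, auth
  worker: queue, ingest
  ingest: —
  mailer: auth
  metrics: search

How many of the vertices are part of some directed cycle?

7

A vertex is on a directed cycle iff it belongs to a strongly connected component of size ≥ 2 (or has a self-loop).
The vertices on cycles are {auth, store, mailer, search, billing, gateway, metrics} — 7 in total.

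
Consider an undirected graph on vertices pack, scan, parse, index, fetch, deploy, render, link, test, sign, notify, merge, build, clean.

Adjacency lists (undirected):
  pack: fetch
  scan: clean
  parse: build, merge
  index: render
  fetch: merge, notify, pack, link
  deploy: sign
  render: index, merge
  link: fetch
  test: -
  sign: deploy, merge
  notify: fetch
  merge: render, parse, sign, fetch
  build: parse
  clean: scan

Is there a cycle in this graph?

DFS, tracking each vertex's parent; an edge to a visited non-parent vertex closes a cycle.
Start from test:
visit test (parent –)
visit pack (parent –)
  visit fetch (parent pack)
    visit merge (parent fetch)
      visit render (parent merge)
        visit index (parent render)
          index–render: parent, skip
        render–merge: parent, skip
      visit parse (parent merge)
        visit build (parent parse)
          build–parse: parent, skip
        parse–merge: parent, skip
      visit sign (parent merge)
        visit deploy (parent sign)
          deploy–sign: parent, skip
        sign–merge: parent, skip
      merge–fetch: parent, skip
    visit notify (parent fetch)
      notify–fetch: parent, skip
    fetch–pack: parent, skip
    visit link (parent fetch)
      link–fetch: parent, skip
visit scan (parent –)
  visit clean (parent scan)
    clean–scan: parent, skip
No non-parent visited neighbor found — the graph is a forest.

No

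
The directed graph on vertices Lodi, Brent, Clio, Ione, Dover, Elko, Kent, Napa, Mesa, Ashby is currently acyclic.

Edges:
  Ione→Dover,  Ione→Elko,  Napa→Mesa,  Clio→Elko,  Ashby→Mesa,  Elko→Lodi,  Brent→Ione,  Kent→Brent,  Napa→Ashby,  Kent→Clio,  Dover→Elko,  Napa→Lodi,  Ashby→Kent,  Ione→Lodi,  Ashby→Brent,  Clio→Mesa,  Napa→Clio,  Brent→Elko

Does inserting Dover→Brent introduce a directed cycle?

Yes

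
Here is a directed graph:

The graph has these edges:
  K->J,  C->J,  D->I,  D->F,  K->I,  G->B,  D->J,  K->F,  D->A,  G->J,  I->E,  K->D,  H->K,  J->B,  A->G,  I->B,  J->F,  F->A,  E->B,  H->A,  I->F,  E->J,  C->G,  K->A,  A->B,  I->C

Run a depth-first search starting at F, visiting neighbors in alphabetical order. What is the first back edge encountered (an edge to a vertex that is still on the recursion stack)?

J->F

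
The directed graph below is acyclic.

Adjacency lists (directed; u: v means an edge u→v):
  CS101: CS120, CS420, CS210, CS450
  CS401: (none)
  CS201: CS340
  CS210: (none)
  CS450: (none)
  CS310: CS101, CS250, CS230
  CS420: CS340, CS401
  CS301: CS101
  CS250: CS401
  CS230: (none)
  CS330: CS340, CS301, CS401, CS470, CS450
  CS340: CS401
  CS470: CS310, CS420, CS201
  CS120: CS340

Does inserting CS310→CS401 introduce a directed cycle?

Adding CS310→CS401 creates a cycle iff CS401 can already reach CS310.
Explore from CS401: no path reaches CS310. The graph stays acyclic.

No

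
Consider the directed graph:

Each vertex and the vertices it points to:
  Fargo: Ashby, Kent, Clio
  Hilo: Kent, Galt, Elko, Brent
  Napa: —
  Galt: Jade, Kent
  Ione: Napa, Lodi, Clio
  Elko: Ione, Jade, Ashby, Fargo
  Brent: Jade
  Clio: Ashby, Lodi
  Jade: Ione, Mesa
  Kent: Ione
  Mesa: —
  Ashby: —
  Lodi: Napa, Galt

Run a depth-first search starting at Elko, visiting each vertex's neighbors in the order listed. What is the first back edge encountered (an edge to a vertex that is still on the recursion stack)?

DFS from Elko (visiting each vertex's neighbors in the order listed); mark gray on enter, black on exit:
Elko gray
  Ione gray
    Napa gray
    Napa black
    Lodi gray
      Lodi→Napa: Napa black — skip
      Galt gray
        Jade gray
          Jade→Ione: Ione is gray → back edge
First back edge: Jade → Ione.

Jade→Ione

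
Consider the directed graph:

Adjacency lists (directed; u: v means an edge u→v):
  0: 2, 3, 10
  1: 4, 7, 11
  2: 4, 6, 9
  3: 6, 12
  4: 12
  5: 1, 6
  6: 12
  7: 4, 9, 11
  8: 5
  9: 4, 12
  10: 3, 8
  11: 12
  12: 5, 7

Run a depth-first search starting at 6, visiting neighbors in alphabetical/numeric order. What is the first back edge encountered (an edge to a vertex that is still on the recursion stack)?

DFS from 6 (visiting neighbors in alphabetical/numeric order); mark gray on enter, black on exit:
6 gray
  12 gray
    5 gray
      1 gray
        4 gray
          4→12: 12 is gray → back edge
First back edge: 4 → 12.

4→12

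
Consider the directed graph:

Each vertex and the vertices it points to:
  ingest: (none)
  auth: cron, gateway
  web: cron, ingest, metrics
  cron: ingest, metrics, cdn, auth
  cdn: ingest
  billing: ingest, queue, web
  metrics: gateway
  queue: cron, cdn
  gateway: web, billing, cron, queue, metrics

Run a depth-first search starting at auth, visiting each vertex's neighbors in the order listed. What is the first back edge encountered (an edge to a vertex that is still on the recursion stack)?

DFS from auth (visiting each vertex's neighbors in the order listed); mark gray on enter, black on exit:
auth gray
  cron gray
    ingest gray
    ingest black
    metrics gray
      gateway gray
        web gray
          web→cron: cron is gray → back edge
First back edge: web → cron.

web→cron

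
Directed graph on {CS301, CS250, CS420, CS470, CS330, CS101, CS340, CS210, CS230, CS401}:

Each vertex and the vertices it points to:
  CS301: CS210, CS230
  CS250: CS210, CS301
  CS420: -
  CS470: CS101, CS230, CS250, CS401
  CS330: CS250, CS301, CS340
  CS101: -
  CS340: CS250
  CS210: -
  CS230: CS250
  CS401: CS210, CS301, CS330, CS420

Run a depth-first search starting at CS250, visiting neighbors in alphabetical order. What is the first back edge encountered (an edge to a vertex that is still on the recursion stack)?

CS230→CS250

DFS from CS250 (visiting neighbors in alphabetical order); mark gray on enter, black on exit:
CS250 gray
  CS210 gray
  CS210 black
  CS301 gray
    CS301→CS210: CS210 black — skip
    CS230 gray
      CS230→CS250: CS250 is gray → back edge
First back edge: CS230 → CS250.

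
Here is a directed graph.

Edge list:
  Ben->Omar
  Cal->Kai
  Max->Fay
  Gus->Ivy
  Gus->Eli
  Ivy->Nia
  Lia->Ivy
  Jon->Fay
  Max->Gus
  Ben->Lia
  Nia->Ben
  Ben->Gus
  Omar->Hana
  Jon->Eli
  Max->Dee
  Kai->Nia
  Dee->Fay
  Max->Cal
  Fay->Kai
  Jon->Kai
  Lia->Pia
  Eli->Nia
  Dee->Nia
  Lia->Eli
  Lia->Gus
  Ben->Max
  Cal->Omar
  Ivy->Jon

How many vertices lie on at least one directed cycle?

A vertex is on a directed cycle iff it belongs to a strongly connected component of size ≥ 2 (or has a self-loop).
The vertices on cycles are {Ben, Cal, Dee, Eli, Fay, Gus, Ivy, Jon, Kai, Lia, Max, Nia} — 12 in total.

12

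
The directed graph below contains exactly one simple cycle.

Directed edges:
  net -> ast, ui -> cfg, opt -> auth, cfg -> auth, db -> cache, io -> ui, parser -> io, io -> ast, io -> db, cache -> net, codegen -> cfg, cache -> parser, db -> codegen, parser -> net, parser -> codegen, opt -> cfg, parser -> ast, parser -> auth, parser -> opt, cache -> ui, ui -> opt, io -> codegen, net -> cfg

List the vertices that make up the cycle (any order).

db, io, cache, parser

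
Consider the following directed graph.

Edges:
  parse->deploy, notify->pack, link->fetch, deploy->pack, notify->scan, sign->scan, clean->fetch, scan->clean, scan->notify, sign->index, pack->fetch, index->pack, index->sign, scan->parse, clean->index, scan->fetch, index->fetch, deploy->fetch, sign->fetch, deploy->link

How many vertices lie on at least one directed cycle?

5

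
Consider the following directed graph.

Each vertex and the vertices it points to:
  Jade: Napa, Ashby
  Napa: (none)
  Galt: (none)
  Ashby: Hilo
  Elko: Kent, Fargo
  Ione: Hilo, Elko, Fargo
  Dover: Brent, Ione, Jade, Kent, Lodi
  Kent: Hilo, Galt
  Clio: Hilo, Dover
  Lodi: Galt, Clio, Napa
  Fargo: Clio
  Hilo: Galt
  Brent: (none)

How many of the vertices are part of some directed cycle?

6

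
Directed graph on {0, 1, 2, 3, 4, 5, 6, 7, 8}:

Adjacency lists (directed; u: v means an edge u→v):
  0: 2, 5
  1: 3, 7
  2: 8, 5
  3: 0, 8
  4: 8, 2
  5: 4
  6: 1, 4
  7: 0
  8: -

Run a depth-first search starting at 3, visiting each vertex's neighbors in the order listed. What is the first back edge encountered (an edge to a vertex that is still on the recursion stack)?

DFS from 3 (visiting each vertex's neighbors in the order listed); mark gray on enter, black on exit:
3 gray
  0 gray
    2 gray
      8 gray
      8 black
      5 gray
        4 gray
          4→8: 8 black — skip
          4→2: 2 is gray → back edge
First back edge: 4 → 2.

4→2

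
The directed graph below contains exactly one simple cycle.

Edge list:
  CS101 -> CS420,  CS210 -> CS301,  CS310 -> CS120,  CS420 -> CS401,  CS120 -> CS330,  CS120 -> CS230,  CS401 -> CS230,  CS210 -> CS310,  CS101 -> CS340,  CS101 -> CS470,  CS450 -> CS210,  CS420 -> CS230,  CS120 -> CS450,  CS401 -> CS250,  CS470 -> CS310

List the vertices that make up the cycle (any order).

CS120, CS210, CS310, CS450

DFS with gray/black marking from CS310:
CS310 gray
  CS120 gray
    CS330 gray
    CS330 black
    CS450 gray
      CS210 gray
        CS301 gray
        CS301 black
        CS210→CS310: CS310 is gray → back edge
Back edge closes the cycle CS310 → CS120 → CS450 → CS210 → CS310; its vertices are {CS120, CS210, CS310, CS450}.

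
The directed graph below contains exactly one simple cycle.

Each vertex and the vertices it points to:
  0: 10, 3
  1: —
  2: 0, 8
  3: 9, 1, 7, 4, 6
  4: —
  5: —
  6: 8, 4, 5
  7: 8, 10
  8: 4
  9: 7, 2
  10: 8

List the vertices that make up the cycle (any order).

0, 2, 3, 9

DFS with gray/black marking from 0:
0 gray
  10 gray
    8 gray
      4 gray
      4 black
    8 black
  10 black
  3 gray
    9 gray
      7 gray
        7→8: 8 black — skip
        7→10: 10 black — skip
      7 black
      2 gray
        2→0: 0 is gray → back edge
Back edge closes the cycle 0 → 3 → 9 → 2 → 0; its vertices are {0, 2, 3, 9}.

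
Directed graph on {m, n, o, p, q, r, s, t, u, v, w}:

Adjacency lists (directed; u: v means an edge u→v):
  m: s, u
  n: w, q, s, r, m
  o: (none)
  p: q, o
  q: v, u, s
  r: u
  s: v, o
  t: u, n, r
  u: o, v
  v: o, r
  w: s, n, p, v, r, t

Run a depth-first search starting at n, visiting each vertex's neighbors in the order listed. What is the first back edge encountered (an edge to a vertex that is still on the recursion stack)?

DFS from n (visiting each vertex's neighbors in the order listed); mark gray on enter, black on exit:
n gray
  w gray
    s gray
      v gray
        o gray
        o black
        r gray
          u gray
            u→o: o black — skip
            u→v: v is gray → back edge
First back edge: u → v.

u→v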